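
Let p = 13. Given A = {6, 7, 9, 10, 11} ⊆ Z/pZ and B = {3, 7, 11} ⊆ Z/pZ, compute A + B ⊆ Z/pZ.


Work in Z/13Z: reduce every sum a + b modulo 13.
Enumerate all 15 pairs:
a = 6: 6+3=9, 6+7=0, 6+11=4
a = 7: 7+3=10, 7+7=1, 7+11=5
a = 9: 9+3=12, 9+7=3, 9+11=7
a = 10: 10+3=0, 10+7=4, 10+11=8
a = 11: 11+3=1, 11+7=5, 11+11=9
Distinct residues collected: {0, 1, 3, 4, 5, 7, 8, 9, 10, 12}
|A + B| = 10 (out of 13 total residues).

A + B = {0, 1, 3, 4, 5, 7, 8, 9, 10, 12}


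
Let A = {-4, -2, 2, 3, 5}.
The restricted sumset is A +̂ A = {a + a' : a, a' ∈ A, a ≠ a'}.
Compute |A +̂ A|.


Restricted sumset: A +̂ A = {a + a' : a ∈ A, a' ∈ A, a ≠ a'}.
Equivalently, take A + A and drop any sum 2a that is achievable ONLY as a + a for a ∈ A (i.e. sums representable only with equal summands).
Enumerate pairs (a, a') with a < a' (symmetric, so each unordered pair gives one sum; this covers all a ≠ a'):
  -4 + -2 = -6
  -4 + 2 = -2
  -4 + 3 = -1
  -4 + 5 = 1
  -2 + 2 = 0
  -2 + 3 = 1
  -2 + 5 = 3
  2 + 3 = 5
  2 + 5 = 7
  3 + 5 = 8
Collected distinct sums: {-6, -2, -1, 0, 1, 3, 5, 7, 8}
|A +̂ A| = 9
(Reference bound: |A +̂ A| ≥ 2|A| - 3 for |A| ≥ 2, with |A| = 5 giving ≥ 7.)

|A +̂ A| = 9


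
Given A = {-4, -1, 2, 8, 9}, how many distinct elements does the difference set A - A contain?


A - A = {a - a' : a, a' ∈ A}; |A| = 5.
Bounds: 2|A|-1 ≤ |A - A| ≤ |A|² - |A| + 1, i.e. 9 ≤ |A - A| ≤ 21.
Note: 0 ∈ A - A always (from a - a). The set is symmetric: if d ∈ A - A then -d ∈ A - A.
Enumerate nonzero differences d = a - a' with a > a' (then include -d):
Positive differences: {1, 3, 6, 7, 9, 10, 12, 13}
Full difference set: {0} ∪ (positive diffs) ∪ (negative diffs).
|A - A| = 1 + 2·8 = 17 (matches direct enumeration: 17).

|A - A| = 17


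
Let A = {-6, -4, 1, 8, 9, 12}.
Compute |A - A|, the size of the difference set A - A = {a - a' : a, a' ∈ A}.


A - A = {a - a' : a, a' ∈ A}; |A| = 6.
Bounds: 2|A|-1 ≤ |A - A| ≤ |A|² - |A| + 1, i.e. 11 ≤ |A - A| ≤ 31.
Note: 0 ∈ A - A always (from a - a). The set is symmetric: if d ∈ A - A then -d ∈ A - A.
Enumerate nonzero differences d = a - a' with a > a' (then include -d):
Positive differences: {1, 2, 3, 4, 5, 7, 8, 11, 12, 13, 14, 15, 16, 18}
Full difference set: {0} ∪ (positive diffs) ∪ (negative diffs).
|A - A| = 1 + 2·14 = 29 (matches direct enumeration: 29).

|A - A| = 29


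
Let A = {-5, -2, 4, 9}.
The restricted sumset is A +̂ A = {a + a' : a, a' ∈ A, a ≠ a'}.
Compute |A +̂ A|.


Restricted sumset: A +̂ A = {a + a' : a ∈ A, a' ∈ A, a ≠ a'}.
Equivalently, take A + A and drop any sum 2a that is achievable ONLY as a + a for a ∈ A (i.e. sums representable only with equal summands).
Enumerate pairs (a, a') with a < a' (symmetric, so each unordered pair gives one sum; this covers all a ≠ a'):
  -5 + -2 = -7
  -5 + 4 = -1
  -5 + 9 = 4
  -2 + 4 = 2
  -2 + 9 = 7
  4 + 9 = 13
Collected distinct sums: {-7, -1, 2, 4, 7, 13}
|A +̂ A| = 6
(Reference bound: |A +̂ A| ≥ 2|A| - 3 for |A| ≥ 2, with |A| = 4 giving ≥ 5.)

|A +̂ A| = 6


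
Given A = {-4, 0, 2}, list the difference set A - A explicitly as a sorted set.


A - A = {a - a' : a, a' ∈ A}.
Compute a - a' for each ordered pair (a, a'):
a = -4: -4--4=0, -4-0=-4, -4-2=-6
a = 0: 0--4=4, 0-0=0, 0-2=-2
a = 2: 2--4=6, 2-0=2, 2-2=0
Collecting distinct values (and noting 0 appears from a-a):
A - A = {-6, -4, -2, 0, 2, 4, 6}
|A - A| = 7

A - A = {-6, -4, -2, 0, 2, 4, 6}


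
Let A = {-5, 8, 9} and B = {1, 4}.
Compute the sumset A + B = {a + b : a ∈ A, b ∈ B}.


A + B = {a + b : a ∈ A, b ∈ B}.
Enumerate all |A|·|B| = 3·2 = 6 pairs (a, b) and collect distinct sums.
a = -5: -5+1=-4, -5+4=-1
a = 8: 8+1=9, 8+4=12
a = 9: 9+1=10, 9+4=13
Collecting distinct sums: A + B = {-4, -1, 9, 10, 12, 13}
|A + B| = 6

A + B = {-4, -1, 9, 10, 12, 13}


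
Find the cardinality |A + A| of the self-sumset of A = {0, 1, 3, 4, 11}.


A + A = {a + a' : a, a' ∈ A}; |A| = 5.
General bounds: 2|A| - 1 ≤ |A + A| ≤ |A|(|A|+1)/2, i.e. 9 ≤ |A + A| ≤ 15.
Lower bound 2|A|-1 is attained iff A is an arithmetic progression.
Enumerate sums a + a' for a ≤ a' (symmetric, so this suffices):
a = 0: 0+0=0, 0+1=1, 0+3=3, 0+4=4, 0+11=11
a = 1: 1+1=2, 1+3=4, 1+4=5, 1+11=12
a = 3: 3+3=6, 3+4=7, 3+11=14
a = 4: 4+4=8, 4+11=15
a = 11: 11+11=22
Distinct sums: {0, 1, 2, 3, 4, 5, 6, 7, 8, 11, 12, 14, 15, 22}
|A + A| = 14

|A + A| = 14


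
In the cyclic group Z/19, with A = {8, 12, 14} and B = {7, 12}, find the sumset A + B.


Work in Z/19Z: reduce every sum a + b modulo 19.
Enumerate all 6 pairs:
a = 8: 8+7=15, 8+12=1
a = 12: 12+7=0, 12+12=5
a = 14: 14+7=2, 14+12=7
Distinct residues collected: {0, 1, 2, 5, 7, 15}
|A + B| = 6 (out of 19 total residues).

A + B = {0, 1, 2, 5, 7, 15}


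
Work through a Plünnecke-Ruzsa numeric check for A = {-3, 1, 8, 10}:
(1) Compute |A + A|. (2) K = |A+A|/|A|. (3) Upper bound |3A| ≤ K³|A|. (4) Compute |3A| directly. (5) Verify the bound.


|A| = 4.
Step 1: Compute A + A by enumerating all 16 pairs.
A + A = {-6, -2, 2, 5, 7, 9, 11, 16, 18, 20}, so |A + A| = 10.
Step 2: Doubling constant K = |A + A|/|A| = 10/4 = 10/4 ≈ 2.5000.
Step 3: Plünnecke-Ruzsa gives |3A| ≤ K³·|A| = (2.5000)³ · 4 ≈ 62.5000.
Step 4: Compute 3A = A + A + A directly by enumerating all triples (a,b,c) ∈ A³; |3A| = 19.
Step 5: Check 19 ≤ 62.5000? Yes ✓.

K = 10/4, Plünnecke-Ruzsa bound K³|A| ≈ 62.5000, |3A| = 19, inequality holds.


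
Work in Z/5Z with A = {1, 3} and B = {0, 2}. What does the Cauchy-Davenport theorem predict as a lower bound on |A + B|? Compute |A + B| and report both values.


Cauchy-Davenport: |A + B| ≥ min(p, |A| + |B| - 1) for A, B nonempty in Z/pZ.
|A| = 2, |B| = 2, p = 5.
CD lower bound = min(5, 2 + 2 - 1) = min(5, 3) = 3.
Compute A + B mod 5 directly:
a = 1: 1+0=1, 1+2=3
a = 3: 3+0=3, 3+2=0
A + B = {0, 1, 3}, so |A + B| = 3.
Verify: 3 ≥ 3? Yes ✓.

CD lower bound = 3, actual |A + B| = 3.


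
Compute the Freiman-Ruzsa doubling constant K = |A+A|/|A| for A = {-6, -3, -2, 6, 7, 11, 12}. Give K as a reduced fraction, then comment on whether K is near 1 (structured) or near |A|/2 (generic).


|A| = 7.
Compute A + A by enumerating all 49 pairs.
A + A = {-12, -9, -8, -6, -5, -4, 0, 1, 3, 4, 5, 6, 8, 9, 10, 12, 13, 14, 17, 18, 19, 22, 23, 24}, so |A + A| = 24.
K = |A + A| / |A| = 24/7 (already in lowest terms) ≈ 3.4286.
Reference: AP of size 7 gives K = 13/7 ≈ 1.8571; a fully generic set of size 7 gives K ≈ 4.0000.

|A| = 7, |A + A| = 24, K = 24/7.


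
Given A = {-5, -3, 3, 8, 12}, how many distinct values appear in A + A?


A + A = {a + a' : a, a' ∈ A}; |A| = 5.
General bounds: 2|A| - 1 ≤ |A + A| ≤ |A|(|A|+1)/2, i.e. 9 ≤ |A + A| ≤ 15.
Lower bound 2|A|-1 is attained iff A is an arithmetic progression.
Enumerate sums a + a' for a ≤ a' (symmetric, so this suffices):
a = -5: -5+-5=-10, -5+-3=-8, -5+3=-2, -5+8=3, -5+12=7
a = -3: -3+-3=-6, -3+3=0, -3+8=5, -3+12=9
a = 3: 3+3=6, 3+8=11, 3+12=15
a = 8: 8+8=16, 8+12=20
a = 12: 12+12=24
Distinct sums: {-10, -8, -6, -2, 0, 3, 5, 6, 7, 9, 11, 15, 16, 20, 24}
|A + A| = 15

|A + A| = 15


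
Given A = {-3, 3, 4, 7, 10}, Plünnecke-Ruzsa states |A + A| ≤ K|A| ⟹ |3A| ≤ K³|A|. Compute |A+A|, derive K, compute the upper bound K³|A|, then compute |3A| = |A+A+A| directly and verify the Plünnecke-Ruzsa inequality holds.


|A| = 5.
Step 1: Compute A + A by enumerating all 25 pairs.
A + A = {-6, 0, 1, 4, 6, 7, 8, 10, 11, 13, 14, 17, 20}, so |A + A| = 13.
Step 2: Doubling constant K = |A + A|/|A| = 13/5 = 13/5 ≈ 2.6000.
Step 3: Plünnecke-Ruzsa gives |3A| ≤ K³·|A| = (2.6000)³ · 5 ≈ 87.8800.
Step 4: Compute 3A = A + A + A directly by enumerating all triples (a,b,c) ∈ A³; |3A| = 25.
Step 5: Check 25 ≤ 87.8800? Yes ✓.

K = 13/5, Plünnecke-Ruzsa bound K³|A| ≈ 87.8800, |3A| = 25, inequality holds.


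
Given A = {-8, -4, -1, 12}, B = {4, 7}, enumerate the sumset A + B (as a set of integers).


A + B = {a + b : a ∈ A, b ∈ B}.
Enumerate all |A|·|B| = 4·2 = 8 pairs (a, b) and collect distinct sums.
a = -8: -8+4=-4, -8+7=-1
a = -4: -4+4=0, -4+7=3
a = -1: -1+4=3, -1+7=6
a = 12: 12+4=16, 12+7=19
Collecting distinct sums: A + B = {-4, -1, 0, 3, 6, 16, 19}
|A + B| = 7

A + B = {-4, -1, 0, 3, 6, 16, 19}


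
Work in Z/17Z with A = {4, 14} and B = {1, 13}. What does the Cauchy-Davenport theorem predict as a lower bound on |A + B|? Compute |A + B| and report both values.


Cauchy-Davenport: |A + B| ≥ min(p, |A| + |B| - 1) for A, B nonempty in Z/pZ.
|A| = 2, |B| = 2, p = 17.
CD lower bound = min(17, 2 + 2 - 1) = min(17, 3) = 3.
Compute A + B mod 17 directly:
a = 4: 4+1=5, 4+13=0
a = 14: 14+1=15, 14+13=10
A + B = {0, 5, 10, 15}, so |A + B| = 4.
Verify: 4 ≥ 3? Yes ✓.

CD lower bound = 3, actual |A + B| = 4.


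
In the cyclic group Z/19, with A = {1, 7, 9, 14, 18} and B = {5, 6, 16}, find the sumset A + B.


Work in Z/19Z: reduce every sum a + b modulo 19.
Enumerate all 15 pairs:
a = 1: 1+5=6, 1+6=7, 1+16=17
a = 7: 7+5=12, 7+6=13, 7+16=4
a = 9: 9+5=14, 9+6=15, 9+16=6
a = 14: 14+5=0, 14+6=1, 14+16=11
a = 18: 18+5=4, 18+6=5, 18+16=15
Distinct residues collected: {0, 1, 4, 5, 6, 7, 11, 12, 13, 14, 15, 17}
|A + B| = 12 (out of 19 total residues).

A + B = {0, 1, 4, 5, 6, 7, 11, 12, 13, 14, 15, 17}


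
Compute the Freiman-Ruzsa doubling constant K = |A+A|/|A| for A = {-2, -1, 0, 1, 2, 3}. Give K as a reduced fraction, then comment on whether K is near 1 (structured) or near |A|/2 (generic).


|A| = 6.
Compute A + A by enumerating all 36 pairs.
A + A = {-4, -3, -2, -1, 0, 1, 2, 3, 4, 5, 6}, so |A + A| = 11.
K = |A + A| / |A| = 11/6 (already in lowest terms) ≈ 1.8333.
Reference: AP of size 6 gives K = 11/6 ≈ 1.8333; a fully generic set of size 6 gives K ≈ 3.5000.

|A| = 6, |A + A| = 11, K = 11/6.


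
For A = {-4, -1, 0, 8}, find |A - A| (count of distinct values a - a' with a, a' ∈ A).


A - A = {a - a' : a, a' ∈ A}; |A| = 4.
Bounds: 2|A|-1 ≤ |A - A| ≤ |A|² - |A| + 1, i.e. 7 ≤ |A - A| ≤ 13.
Note: 0 ∈ A - A always (from a - a). The set is symmetric: if d ∈ A - A then -d ∈ A - A.
Enumerate nonzero differences d = a - a' with a > a' (then include -d):
Positive differences: {1, 3, 4, 8, 9, 12}
Full difference set: {0} ∪ (positive diffs) ∪ (negative diffs).
|A - A| = 1 + 2·6 = 13 (matches direct enumeration: 13).

|A - A| = 13


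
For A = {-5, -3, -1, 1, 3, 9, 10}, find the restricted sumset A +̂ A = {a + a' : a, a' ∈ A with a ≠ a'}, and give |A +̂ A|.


Restricted sumset: A +̂ A = {a + a' : a ∈ A, a' ∈ A, a ≠ a'}.
Equivalently, take A + A and drop any sum 2a that is achievable ONLY as a + a for a ∈ A (i.e. sums representable only with equal summands).
Enumerate pairs (a, a') with a < a' (symmetric, so each unordered pair gives one sum; this covers all a ≠ a'):
  -5 + -3 = -8
  -5 + -1 = -6
  -5 + 1 = -4
  -5 + 3 = -2
  -5 + 9 = 4
  -5 + 10 = 5
  -3 + -1 = -4
  -3 + 1 = -2
  -3 + 3 = 0
  -3 + 9 = 6
  -3 + 10 = 7
  -1 + 1 = 0
  -1 + 3 = 2
  -1 + 9 = 8
  -1 + 10 = 9
  1 + 3 = 4
  1 + 9 = 10
  1 + 10 = 11
  3 + 9 = 12
  3 + 10 = 13
  9 + 10 = 19
Collected distinct sums: {-8, -6, -4, -2, 0, 2, 4, 5, 6, 7, 8, 9, 10, 11, 12, 13, 19}
|A +̂ A| = 17
(Reference bound: |A +̂ A| ≥ 2|A| - 3 for |A| ≥ 2, with |A| = 7 giving ≥ 11.)

|A +̂ A| = 17


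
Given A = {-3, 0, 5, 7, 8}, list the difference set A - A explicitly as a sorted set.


A - A = {a - a' : a, a' ∈ A}.
Compute a - a' for each ordered pair (a, a'):
a = -3: -3--3=0, -3-0=-3, -3-5=-8, -3-7=-10, -3-8=-11
a = 0: 0--3=3, 0-0=0, 0-5=-5, 0-7=-7, 0-8=-8
a = 5: 5--3=8, 5-0=5, 5-5=0, 5-7=-2, 5-8=-3
a = 7: 7--3=10, 7-0=7, 7-5=2, 7-7=0, 7-8=-1
a = 8: 8--3=11, 8-0=8, 8-5=3, 8-7=1, 8-8=0
Collecting distinct values (and noting 0 appears from a-a):
A - A = {-11, -10, -8, -7, -5, -3, -2, -1, 0, 1, 2, 3, 5, 7, 8, 10, 11}
|A - A| = 17

A - A = {-11, -10, -8, -7, -5, -3, -2, -1, 0, 1, 2, 3, 5, 7, 8, 10, 11}


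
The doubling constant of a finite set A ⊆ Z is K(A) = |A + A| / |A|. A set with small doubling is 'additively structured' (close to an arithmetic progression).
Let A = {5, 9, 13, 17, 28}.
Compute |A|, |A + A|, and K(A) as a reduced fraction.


|A| = 5.
Compute A + A by enumerating all 25 pairs.
A + A = {10, 14, 18, 22, 26, 30, 33, 34, 37, 41, 45, 56}, so |A + A| = 12.
K = |A + A| / |A| = 12/5 (already in lowest terms) ≈ 2.4000.
Reference: AP of size 5 gives K = 9/5 ≈ 1.8000; a fully generic set of size 5 gives K ≈ 3.0000.

|A| = 5, |A + A| = 12, K = 12/5.


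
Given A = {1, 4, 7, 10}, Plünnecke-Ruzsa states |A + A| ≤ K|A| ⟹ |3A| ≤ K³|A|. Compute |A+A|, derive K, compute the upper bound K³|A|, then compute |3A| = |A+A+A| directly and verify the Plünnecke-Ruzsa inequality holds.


|A| = 4.
Step 1: Compute A + A by enumerating all 16 pairs.
A + A = {2, 5, 8, 11, 14, 17, 20}, so |A + A| = 7.
Step 2: Doubling constant K = |A + A|/|A| = 7/4 = 7/4 ≈ 1.7500.
Step 3: Plünnecke-Ruzsa gives |3A| ≤ K³·|A| = (1.7500)³ · 4 ≈ 21.4375.
Step 4: Compute 3A = A + A + A directly by enumerating all triples (a,b,c) ∈ A³; |3A| = 10.
Step 5: Check 10 ≤ 21.4375? Yes ✓.

K = 7/4, Plünnecke-Ruzsa bound K³|A| ≈ 21.4375, |3A| = 10, inequality holds.


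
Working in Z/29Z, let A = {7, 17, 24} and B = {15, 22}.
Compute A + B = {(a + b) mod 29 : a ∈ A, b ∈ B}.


Work in Z/29Z: reduce every sum a + b modulo 29.
Enumerate all 6 pairs:
a = 7: 7+15=22, 7+22=0
a = 17: 17+15=3, 17+22=10
a = 24: 24+15=10, 24+22=17
Distinct residues collected: {0, 3, 10, 17, 22}
|A + B| = 5 (out of 29 total residues).

A + B = {0, 3, 10, 17, 22}


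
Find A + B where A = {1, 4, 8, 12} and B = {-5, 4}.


A + B = {a + b : a ∈ A, b ∈ B}.
Enumerate all |A|·|B| = 4·2 = 8 pairs (a, b) and collect distinct sums.
a = 1: 1+-5=-4, 1+4=5
a = 4: 4+-5=-1, 4+4=8
a = 8: 8+-5=3, 8+4=12
a = 12: 12+-5=7, 12+4=16
Collecting distinct sums: A + B = {-4, -1, 3, 5, 7, 8, 12, 16}
|A + B| = 8

A + B = {-4, -1, 3, 5, 7, 8, 12, 16}


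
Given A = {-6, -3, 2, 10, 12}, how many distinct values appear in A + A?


A + A = {a + a' : a, a' ∈ A}; |A| = 5.
General bounds: 2|A| - 1 ≤ |A + A| ≤ |A|(|A|+1)/2, i.e. 9 ≤ |A + A| ≤ 15.
Lower bound 2|A|-1 is attained iff A is an arithmetic progression.
Enumerate sums a + a' for a ≤ a' (symmetric, so this suffices):
a = -6: -6+-6=-12, -6+-3=-9, -6+2=-4, -6+10=4, -6+12=6
a = -3: -3+-3=-6, -3+2=-1, -3+10=7, -3+12=9
a = 2: 2+2=4, 2+10=12, 2+12=14
a = 10: 10+10=20, 10+12=22
a = 12: 12+12=24
Distinct sums: {-12, -9, -6, -4, -1, 4, 6, 7, 9, 12, 14, 20, 22, 24}
|A + A| = 14

|A + A| = 14


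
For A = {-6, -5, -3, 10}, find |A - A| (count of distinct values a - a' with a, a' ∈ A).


A - A = {a - a' : a, a' ∈ A}; |A| = 4.
Bounds: 2|A|-1 ≤ |A - A| ≤ |A|² - |A| + 1, i.e. 7 ≤ |A - A| ≤ 13.
Note: 0 ∈ A - A always (from a - a). The set is symmetric: if d ∈ A - A then -d ∈ A - A.
Enumerate nonzero differences d = a - a' with a > a' (then include -d):
Positive differences: {1, 2, 3, 13, 15, 16}
Full difference set: {0} ∪ (positive diffs) ∪ (negative diffs).
|A - A| = 1 + 2·6 = 13 (matches direct enumeration: 13).

|A - A| = 13


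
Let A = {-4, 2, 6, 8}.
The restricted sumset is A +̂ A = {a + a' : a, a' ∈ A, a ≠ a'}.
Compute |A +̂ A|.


Restricted sumset: A +̂ A = {a + a' : a ∈ A, a' ∈ A, a ≠ a'}.
Equivalently, take A + A and drop any sum 2a that is achievable ONLY as a + a for a ∈ A (i.e. sums representable only with equal summands).
Enumerate pairs (a, a') with a < a' (symmetric, so each unordered pair gives one sum; this covers all a ≠ a'):
  -4 + 2 = -2
  -4 + 6 = 2
  -4 + 8 = 4
  2 + 6 = 8
  2 + 8 = 10
  6 + 8 = 14
Collected distinct sums: {-2, 2, 4, 8, 10, 14}
|A +̂ A| = 6
(Reference bound: |A +̂ A| ≥ 2|A| - 3 for |A| ≥ 2, with |A| = 4 giving ≥ 5.)

|A +̂ A| = 6


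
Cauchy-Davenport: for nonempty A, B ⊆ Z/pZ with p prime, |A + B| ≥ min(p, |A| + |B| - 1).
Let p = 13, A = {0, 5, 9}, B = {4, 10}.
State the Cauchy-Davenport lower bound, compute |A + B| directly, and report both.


Cauchy-Davenport: |A + B| ≥ min(p, |A| + |B| - 1) for A, B nonempty in Z/pZ.
|A| = 3, |B| = 2, p = 13.
CD lower bound = min(13, 3 + 2 - 1) = min(13, 4) = 4.
Compute A + B mod 13 directly:
a = 0: 0+4=4, 0+10=10
a = 5: 5+4=9, 5+10=2
a = 9: 9+4=0, 9+10=6
A + B = {0, 2, 4, 6, 9, 10}, so |A + B| = 6.
Verify: 6 ≥ 4? Yes ✓.

CD lower bound = 4, actual |A + B| = 6.


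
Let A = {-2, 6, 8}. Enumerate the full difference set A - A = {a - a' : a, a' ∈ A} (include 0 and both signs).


A - A = {a - a' : a, a' ∈ A}.
Compute a - a' for each ordered pair (a, a'):
a = -2: -2--2=0, -2-6=-8, -2-8=-10
a = 6: 6--2=8, 6-6=0, 6-8=-2
a = 8: 8--2=10, 8-6=2, 8-8=0
Collecting distinct values (and noting 0 appears from a-a):
A - A = {-10, -8, -2, 0, 2, 8, 10}
|A - A| = 7

A - A = {-10, -8, -2, 0, 2, 8, 10}


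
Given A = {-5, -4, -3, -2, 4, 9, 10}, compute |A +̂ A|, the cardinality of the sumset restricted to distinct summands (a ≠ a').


Restricted sumset: A +̂ A = {a + a' : a ∈ A, a' ∈ A, a ≠ a'}.
Equivalently, take A + A and drop any sum 2a that is achievable ONLY as a + a for a ∈ A (i.e. sums representable only with equal summands).
Enumerate pairs (a, a') with a < a' (symmetric, so each unordered pair gives one sum; this covers all a ≠ a'):
  -5 + -4 = -9
  -5 + -3 = -8
  -5 + -2 = -7
  -5 + 4 = -1
  -5 + 9 = 4
  -5 + 10 = 5
  -4 + -3 = -7
  -4 + -2 = -6
  -4 + 4 = 0
  -4 + 9 = 5
  -4 + 10 = 6
  -3 + -2 = -5
  -3 + 4 = 1
  -3 + 9 = 6
  -3 + 10 = 7
  -2 + 4 = 2
  -2 + 9 = 7
  -2 + 10 = 8
  4 + 9 = 13
  4 + 10 = 14
  9 + 10 = 19
Collected distinct sums: {-9, -8, -7, -6, -5, -1, 0, 1, 2, 4, 5, 6, 7, 8, 13, 14, 19}
|A +̂ A| = 17
(Reference bound: |A +̂ A| ≥ 2|A| - 3 for |A| ≥ 2, with |A| = 7 giving ≥ 11.)

|A +̂ A| = 17


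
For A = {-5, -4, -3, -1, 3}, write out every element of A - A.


A - A = {a - a' : a, a' ∈ A}.
Compute a - a' for each ordered pair (a, a'):
a = -5: -5--5=0, -5--4=-1, -5--3=-2, -5--1=-4, -5-3=-8
a = -4: -4--5=1, -4--4=0, -4--3=-1, -4--1=-3, -4-3=-7
a = -3: -3--5=2, -3--4=1, -3--3=0, -3--1=-2, -3-3=-6
a = -1: -1--5=4, -1--4=3, -1--3=2, -1--1=0, -1-3=-4
a = 3: 3--5=8, 3--4=7, 3--3=6, 3--1=4, 3-3=0
Collecting distinct values (and noting 0 appears from a-a):
A - A = {-8, -7, -6, -4, -3, -2, -1, 0, 1, 2, 3, 4, 6, 7, 8}
|A - A| = 15

A - A = {-8, -7, -6, -4, -3, -2, -1, 0, 1, 2, 3, 4, 6, 7, 8}


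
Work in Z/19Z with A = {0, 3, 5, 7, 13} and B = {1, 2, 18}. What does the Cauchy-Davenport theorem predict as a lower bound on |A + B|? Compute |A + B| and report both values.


Cauchy-Davenport: |A + B| ≥ min(p, |A| + |B| - 1) for A, B nonempty in Z/pZ.
|A| = 5, |B| = 3, p = 19.
CD lower bound = min(19, 5 + 3 - 1) = min(19, 7) = 7.
Compute A + B mod 19 directly:
a = 0: 0+1=1, 0+2=2, 0+18=18
a = 3: 3+1=4, 3+2=5, 3+18=2
a = 5: 5+1=6, 5+2=7, 5+18=4
a = 7: 7+1=8, 7+2=9, 7+18=6
a = 13: 13+1=14, 13+2=15, 13+18=12
A + B = {1, 2, 4, 5, 6, 7, 8, 9, 12, 14, 15, 18}, so |A + B| = 12.
Verify: 12 ≥ 7? Yes ✓.

CD lower bound = 7, actual |A + B| = 12.


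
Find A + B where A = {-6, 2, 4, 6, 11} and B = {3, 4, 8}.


A + B = {a + b : a ∈ A, b ∈ B}.
Enumerate all |A|·|B| = 5·3 = 15 pairs (a, b) and collect distinct sums.
a = -6: -6+3=-3, -6+4=-2, -6+8=2
a = 2: 2+3=5, 2+4=6, 2+8=10
a = 4: 4+3=7, 4+4=8, 4+8=12
a = 6: 6+3=9, 6+4=10, 6+8=14
a = 11: 11+3=14, 11+4=15, 11+8=19
Collecting distinct sums: A + B = {-3, -2, 2, 5, 6, 7, 8, 9, 10, 12, 14, 15, 19}
|A + B| = 13

A + B = {-3, -2, 2, 5, 6, 7, 8, 9, 10, 12, 14, 15, 19}


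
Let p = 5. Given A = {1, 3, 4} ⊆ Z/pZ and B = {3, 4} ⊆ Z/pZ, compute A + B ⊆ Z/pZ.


Work in Z/5Z: reduce every sum a + b modulo 5.
Enumerate all 6 pairs:
a = 1: 1+3=4, 1+4=0
a = 3: 3+3=1, 3+4=2
a = 4: 4+3=2, 4+4=3
Distinct residues collected: {0, 1, 2, 3, 4}
|A + B| = 5 (out of 5 total residues).

A + B = {0, 1, 2, 3, 4}


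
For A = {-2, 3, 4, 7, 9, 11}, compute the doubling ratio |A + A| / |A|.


|A| = 6.
Compute A + A by enumerating all 36 pairs.
A + A = {-4, 1, 2, 5, 6, 7, 8, 9, 10, 11, 12, 13, 14, 15, 16, 18, 20, 22}, so |A + A| = 18.
K = |A + A| / |A| = 18/6 = 3/1 ≈ 3.0000.
Reference: AP of size 6 gives K = 11/6 ≈ 1.8333; a fully generic set of size 6 gives K ≈ 3.5000.

|A| = 6, |A + A| = 18, K = 18/6 = 3/1.


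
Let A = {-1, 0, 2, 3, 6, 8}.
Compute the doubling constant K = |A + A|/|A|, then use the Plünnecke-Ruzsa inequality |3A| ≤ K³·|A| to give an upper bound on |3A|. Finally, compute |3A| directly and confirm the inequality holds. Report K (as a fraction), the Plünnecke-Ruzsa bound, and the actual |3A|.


|A| = 6.
Step 1: Compute A + A by enumerating all 36 pairs.
A + A = {-2, -1, 0, 1, 2, 3, 4, 5, 6, 7, 8, 9, 10, 11, 12, 14, 16}, so |A + A| = 17.
Step 2: Doubling constant K = |A + A|/|A| = 17/6 = 17/6 ≈ 2.8333.
Step 3: Plünnecke-Ruzsa gives |3A| ≤ K³·|A| = (2.8333)³ · 6 ≈ 136.4722.
Step 4: Compute 3A = A + A + A directly by enumerating all triples (a,b,c) ∈ A³; |3A| = 26.
Step 5: Check 26 ≤ 136.4722? Yes ✓.

K = 17/6, Plünnecke-Ruzsa bound K³|A| ≈ 136.4722, |3A| = 26, inequality holds.


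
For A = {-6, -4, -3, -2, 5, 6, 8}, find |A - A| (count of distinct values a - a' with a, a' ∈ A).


A - A = {a - a' : a, a' ∈ A}; |A| = 7.
Bounds: 2|A|-1 ≤ |A - A| ≤ |A|² - |A| + 1, i.e. 13 ≤ |A - A| ≤ 43.
Note: 0 ∈ A - A always (from a - a). The set is symmetric: if d ∈ A - A then -d ∈ A - A.
Enumerate nonzero differences d = a - a' with a > a' (then include -d):
Positive differences: {1, 2, 3, 4, 7, 8, 9, 10, 11, 12, 14}
Full difference set: {0} ∪ (positive diffs) ∪ (negative diffs).
|A - A| = 1 + 2·11 = 23 (matches direct enumeration: 23).

|A - A| = 23


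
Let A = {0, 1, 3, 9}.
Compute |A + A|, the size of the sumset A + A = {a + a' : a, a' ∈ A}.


A + A = {a + a' : a, a' ∈ A}; |A| = 4.
General bounds: 2|A| - 1 ≤ |A + A| ≤ |A|(|A|+1)/2, i.e. 7 ≤ |A + A| ≤ 10.
Lower bound 2|A|-1 is attained iff A is an arithmetic progression.
Enumerate sums a + a' for a ≤ a' (symmetric, so this suffices):
a = 0: 0+0=0, 0+1=1, 0+3=3, 0+9=9
a = 1: 1+1=2, 1+3=4, 1+9=10
a = 3: 3+3=6, 3+9=12
a = 9: 9+9=18
Distinct sums: {0, 1, 2, 3, 4, 6, 9, 10, 12, 18}
|A + A| = 10

|A + A| = 10


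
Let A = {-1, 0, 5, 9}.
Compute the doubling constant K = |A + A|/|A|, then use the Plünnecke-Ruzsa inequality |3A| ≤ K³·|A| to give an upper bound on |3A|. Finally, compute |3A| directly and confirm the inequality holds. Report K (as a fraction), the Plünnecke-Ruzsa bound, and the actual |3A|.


|A| = 4.
Step 1: Compute A + A by enumerating all 16 pairs.
A + A = {-2, -1, 0, 4, 5, 8, 9, 10, 14, 18}, so |A + A| = 10.
Step 2: Doubling constant K = |A + A|/|A| = 10/4 = 10/4 ≈ 2.5000.
Step 3: Plünnecke-Ruzsa gives |3A| ≤ K³·|A| = (2.5000)³ · 4 ≈ 62.5000.
Step 4: Compute 3A = A + A + A directly by enumerating all triples (a,b,c) ∈ A³; |3A| = 19.
Step 5: Check 19 ≤ 62.5000? Yes ✓.

K = 10/4, Plünnecke-Ruzsa bound K³|A| ≈ 62.5000, |3A| = 19, inequality holds.


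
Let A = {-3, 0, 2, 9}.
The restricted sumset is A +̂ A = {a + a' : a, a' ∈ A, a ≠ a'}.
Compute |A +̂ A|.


Restricted sumset: A +̂ A = {a + a' : a ∈ A, a' ∈ A, a ≠ a'}.
Equivalently, take A + A and drop any sum 2a that is achievable ONLY as a + a for a ∈ A (i.e. sums representable only with equal summands).
Enumerate pairs (a, a') with a < a' (symmetric, so each unordered pair gives one sum; this covers all a ≠ a'):
  -3 + 0 = -3
  -3 + 2 = -1
  -3 + 9 = 6
  0 + 2 = 2
  0 + 9 = 9
  2 + 9 = 11
Collected distinct sums: {-3, -1, 2, 6, 9, 11}
|A +̂ A| = 6
(Reference bound: |A +̂ A| ≥ 2|A| - 3 for |A| ≥ 2, with |A| = 4 giving ≥ 5.)

|A +̂ A| = 6


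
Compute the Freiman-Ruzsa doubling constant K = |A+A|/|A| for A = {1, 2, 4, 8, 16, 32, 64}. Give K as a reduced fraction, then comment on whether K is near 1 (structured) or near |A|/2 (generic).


|A| = 7.
Compute A + A by enumerating all 49 pairs.
A + A = {2, 3, 4, 5, 6, 8, 9, 10, 12, 16, 17, 18, 20, 24, 32, 33, 34, 36, 40, 48, 64, 65, 66, 68, 72, 80, 96, 128}, so |A + A| = 28.
K = |A + A| / |A| = 28/7 = 4/1 ≈ 4.0000.
Reference: AP of size 7 gives K = 13/7 ≈ 1.8571; a fully generic set of size 7 gives K ≈ 4.0000.

|A| = 7, |A + A| = 28, K = 28/7 = 4/1.


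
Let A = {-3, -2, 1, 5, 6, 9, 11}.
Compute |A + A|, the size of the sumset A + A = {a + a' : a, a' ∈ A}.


A + A = {a + a' : a, a' ∈ A}; |A| = 7.
General bounds: 2|A| - 1 ≤ |A + A| ≤ |A|(|A|+1)/2, i.e. 13 ≤ |A + A| ≤ 28.
Lower bound 2|A|-1 is attained iff A is an arithmetic progression.
Enumerate sums a + a' for a ≤ a' (symmetric, so this suffices):
a = -3: -3+-3=-6, -3+-2=-5, -3+1=-2, -3+5=2, -3+6=3, -3+9=6, -3+11=8
a = -2: -2+-2=-4, -2+1=-1, -2+5=3, -2+6=4, -2+9=7, -2+11=9
a = 1: 1+1=2, 1+5=6, 1+6=7, 1+9=10, 1+11=12
a = 5: 5+5=10, 5+6=11, 5+9=14, 5+11=16
a = 6: 6+6=12, 6+9=15, 6+11=17
a = 9: 9+9=18, 9+11=20
a = 11: 11+11=22
Distinct sums: {-6, -5, -4, -2, -1, 2, 3, 4, 6, 7, 8, 9, 10, 11, 12, 14, 15, 16, 17, 18, 20, 22}
|A + A| = 22

|A + A| = 22


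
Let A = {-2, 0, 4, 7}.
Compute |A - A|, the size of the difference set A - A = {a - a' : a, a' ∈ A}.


A - A = {a - a' : a, a' ∈ A}; |A| = 4.
Bounds: 2|A|-1 ≤ |A - A| ≤ |A|² - |A| + 1, i.e. 7 ≤ |A - A| ≤ 13.
Note: 0 ∈ A - A always (from a - a). The set is symmetric: if d ∈ A - A then -d ∈ A - A.
Enumerate nonzero differences d = a - a' with a > a' (then include -d):
Positive differences: {2, 3, 4, 6, 7, 9}
Full difference set: {0} ∪ (positive diffs) ∪ (negative diffs).
|A - A| = 1 + 2·6 = 13 (matches direct enumeration: 13).

|A - A| = 13


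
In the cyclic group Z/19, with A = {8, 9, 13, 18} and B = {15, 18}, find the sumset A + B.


Work in Z/19Z: reduce every sum a + b modulo 19.
Enumerate all 8 pairs:
a = 8: 8+15=4, 8+18=7
a = 9: 9+15=5, 9+18=8
a = 13: 13+15=9, 13+18=12
a = 18: 18+15=14, 18+18=17
Distinct residues collected: {4, 5, 7, 8, 9, 12, 14, 17}
|A + B| = 8 (out of 19 total residues).

A + B = {4, 5, 7, 8, 9, 12, 14, 17}


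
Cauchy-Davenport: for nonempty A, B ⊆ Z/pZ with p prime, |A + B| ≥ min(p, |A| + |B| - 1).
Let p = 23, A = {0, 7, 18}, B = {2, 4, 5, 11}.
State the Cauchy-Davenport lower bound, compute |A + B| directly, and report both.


Cauchy-Davenport: |A + B| ≥ min(p, |A| + |B| - 1) for A, B nonempty in Z/pZ.
|A| = 3, |B| = 4, p = 23.
CD lower bound = min(23, 3 + 4 - 1) = min(23, 6) = 6.
Compute A + B mod 23 directly:
a = 0: 0+2=2, 0+4=4, 0+5=5, 0+11=11
a = 7: 7+2=9, 7+4=11, 7+5=12, 7+11=18
a = 18: 18+2=20, 18+4=22, 18+5=0, 18+11=6
A + B = {0, 2, 4, 5, 6, 9, 11, 12, 18, 20, 22}, so |A + B| = 11.
Verify: 11 ≥ 6? Yes ✓.

CD lower bound = 6, actual |A + B| = 11.


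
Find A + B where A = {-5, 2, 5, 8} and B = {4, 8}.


A + B = {a + b : a ∈ A, b ∈ B}.
Enumerate all |A|·|B| = 4·2 = 8 pairs (a, b) and collect distinct sums.
a = -5: -5+4=-1, -5+8=3
a = 2: 2+4=6, 2+8=10
a = 5: 5+4=9, 5+8=13
a = 8: 8+4=12, 8+8=16
Collecting distinct sums: A + B = {-1, 3, 6, 9, 10, 12, 13, 16}
|A + B| = 8

A + B = {-1, 3, 6, 9, 10, 12, 13, 16}


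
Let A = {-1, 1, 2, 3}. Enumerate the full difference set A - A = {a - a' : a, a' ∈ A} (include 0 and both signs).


A - A = {a - a' : a, a' ∈ A}.
Compute a - a' for each ordered pair (a, a'):
a = -1: -1--1=0, -1-1=-2, -1-2=-3, -1-3=-4
a = 1: 1--1=2, 1-1=0, 1-2=-1, 1-3=-2
a = 2: 2--1=3, 2-1=1, 2-2=0, 2-3=-1
a = 3: 3--1=4, 3-1=2, 3-2=1, 3-3=0
Collecting distinct values (and noting 0 appears from a-a):
A - A = {-4, -3, -2, -1, 0, 1, 2, 3, 4}
|A - A| = 9

A - A = {-4, -3, -2, -1, 0, 1, 2, 3, 4}


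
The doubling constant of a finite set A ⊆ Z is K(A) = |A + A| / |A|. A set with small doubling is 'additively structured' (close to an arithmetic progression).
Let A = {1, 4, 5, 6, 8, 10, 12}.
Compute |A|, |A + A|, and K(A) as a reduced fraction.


|A| = 7.
Compute A + A by enumerating all 49 pairs.
A + A = {2, 5, 6, 7, 8, 9, 10, 11, 12, 13, 14, 15, 16, 17, 18, 20, 22, 24}, so |A + A| = 18.
K = |A + A| / |A| = 18/7 (already in lowest terms) ≈ 2.5714.
Reference: AP of size 7 gives K = 13/7 ≈ 1.8571; a fully generic set of size 7 gives K ≈ 4.0000.

|A| = 7, |A + A| = 18, K = 18/7.


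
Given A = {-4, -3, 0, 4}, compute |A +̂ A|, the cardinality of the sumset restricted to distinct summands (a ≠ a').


Restricted sumset: A +̂ A = {a + a' : a ∈ A, a' ∈ A, a ≠ a'}.
Equivalently, take A + A and drop any sum 2a that is achievable ONLY as a + a for a ∈ A (i.e. sums representable only with equal summands).
Enumerate pairs (a, a') with a < a' (symmetric, so each unordered pair gives one sum; this covers all a ≠ a'):
  -4 + -3 = -7
  -4 + 0 = -4
  -4 + 4 = 0
  -3 + 0 = -3
  -3 + 4 = 1
  0 + 4 = 4
Collected distinct sums: {-7, -4, -3, 0, 1, 4}
|A +̂ A| = 6
(Reference bound: |A +̂ A| ≥ 2|A| - 3 for |A| ≥ 2, with |A| = 4 giving ≥ 5.)

|A +̂ A| = 6


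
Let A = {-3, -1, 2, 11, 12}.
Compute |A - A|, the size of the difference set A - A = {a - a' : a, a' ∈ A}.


A - A = {a - a' : a, a' ∈ A}; |A| = 5.
Bounds: 2|A|-1 ≤ |A - A| ≤ |A|² - |A| + 1, i.e. 9 ≤ |A - A| ≤ 21.
Note: 0 ∈ A - A always (from a - a). The set is symmetric: if d ∈ A - A then -d ∈ A - A.
Enumerate nonzero differences d = a - a' with a > a' (then include -d):
Positive differences: {1, 2, 3, 5, 9, 10, 12, 13, 14, 15}
Full difference set: {0} ∪ (positive diffs) ∪ (negative diffs).
|A - A| = 1 + 2·10 = 21 (matches direct enumeration: 21).

|A - A| = 21


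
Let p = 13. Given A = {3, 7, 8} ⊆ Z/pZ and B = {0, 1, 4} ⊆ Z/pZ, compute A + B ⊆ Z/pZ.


Work in Z/13Z: reduce every sum a + b modulo 13.
Enumerate all 9 pairs:
a = 3: 3+0=3, 3+1=4, 3+4=7
a = 7: 7+0=7, 7+1=8, 7+4=11
a = 8: 8+0=8, 8+1=9, 8+4=12
Distinct residues collected: {3, 4, 7, 8, 9, 11, 12}
|A + B| = 7 (out of 13 total residues).

A + B = {3, 4, 7, 8, 9, 11, 12}


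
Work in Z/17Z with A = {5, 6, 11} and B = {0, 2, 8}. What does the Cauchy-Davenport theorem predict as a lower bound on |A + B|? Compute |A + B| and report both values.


Cauchy-Davenport: |A + B| ≥ min(p, |A| + |B| - 1) for A, B nonempty in Z/pZ.
|A| = 3, |B| = 3, p = 17.
CD lower bound = min(17, 3 + 3 - 1) = min(17, 5) = 5.
Compute A + B mod 17 directly:
a = 5: 5+0=5, 5+2=7, 5+8=13
a = 6: 6+0=6, 6+2=8, 6+8=14
a = 11: 11+0=11, 11+2=13, 11+8=2
A + B = {2, 5, 6, 7, 8, 11, 13, 14}, so |A + B| = 8.
Verify: 8 ≥ 5? Yes ✓.

CD lower bound = 5, actual |A + B| = 8.


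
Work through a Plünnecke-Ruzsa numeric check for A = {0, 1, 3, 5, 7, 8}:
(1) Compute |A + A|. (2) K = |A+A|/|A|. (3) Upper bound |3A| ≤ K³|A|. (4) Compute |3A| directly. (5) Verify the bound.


|A| = 6.
Step 1: Compute A + A by enumerating all 36 pairs.
A + A = {0, 1, 2, 3, 4, 5, 6, 7, 8, 9, 10, 11, 12, 13, 14, 15, 16}, so |A + A| = 17.
Step 2: Doubling constant K = |A + A|/|A| = 17/6 = 17/6 ≈ 2.8333.
Step 3: Plünnecke-Ruzsa gives |3A| ≤ K³·|A| = (2.8333)³ · 6 ≈ 136.4722.
Step 4: Compute 3A = A + A + A directly by enumerating all triples (a,b,c) ∈ A³; |3A| = 25.
Step 5: Check 25 ≤ 136.4722? Yes ✓.

K = 17/6, Plünnecke-Ruzsa bound K³|A| ≈ 136.4722, |3A| = 25, inequality holds.


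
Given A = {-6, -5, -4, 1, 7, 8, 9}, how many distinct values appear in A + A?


A + A = {a + a' : a, a' ∈ A}; |A| = 7.
General bounds: 2|A| - 1 ≤ |A + A| ≤ |A|(|A|+1)/2, i.e. 13 ≤ |A + A| ≤ 28.
Lower bound 2|A|-1 is attained iff A is an arithmetic progression.
Enumerate sums a + a' for a ≤ a' (symmetric, so this suffices):
a = -6: -6+-6=-12, -6+-5=-11, -6+-4=-10, -6+1=-5, -6+7=1, -6+8=2, -6+9=3
a = -5: -5+-5=-10, -5+-4=-9, -5+1=-4, -5+7=2, -5+8=3, -5+9=4
a = -4: -4+-4=-8, -4+1=-3, -4+7=3, -4+8=4, -4+9=5
a = 1: 1+1=2, 1+7=8, 1+8=9, 1+9=10
a = 7: 7+7=14, 7+8=15, 7+9=16
a = 8: 8+8=16, 8+9=17
a = 9: 9+9=18
Distinct sums: {-12, -11, -10, -9, -8, -5, -4, -3, 1, 2, 3, 4, 5, 8, 9, 10, 14, 15, 16, 17, 18}
|A + A| = 21

|A + A| = 21


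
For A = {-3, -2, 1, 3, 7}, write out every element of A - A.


A - A = {a - a' : a, a' ∈ A}.
Compute a - a' for each ordered pair (a, a'):
a = -3: -3--3=0, -3--2=-1, -3-1=-4, -3-3=-6, -3-7=-10
a = -2: -2--3=1, -2--2=0, -2-1=-3, -2-3=-5, -2-7=-9
a = 1: 1--3=4, 1--2=3, 1-1=0, 1-3=-2, 1-7=-6
a = 3: 3--3=6, 3--2=5, 3-1=2, 3-3=0, 3-7=-4
a = 7: 7--3=10, 7--2=9, 7-1=6, 7-3=4, 7-7=0
Collecting distinct values (and noting 0 appears from a-a):
A - A = {-10, -9, -6, -5, -4, -3, -2, -1, 0, 1, 2, 3, 4, 5, 6, 9, 10}
|A - A| = 17

A - A = {-10, -9, -6, -5, -4, -3, -2, -1, 0, 1, 2, 3, 4, 5, 6, 9, 10}


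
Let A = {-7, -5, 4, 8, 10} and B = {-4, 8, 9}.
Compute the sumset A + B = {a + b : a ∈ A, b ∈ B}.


A + B = {a + b : a ∈ A, b ∈ B}.
Enumerate all |A|·|B| = 5·3 = 15 pairs (a, b) and collect distinct sums.
a = -7: -7+-4=-11, -7+8=1, -7+9=2
a = -5: -5+-4=-9, -5+8=3, -5+9=4
a = 4: 4+-4=0, 4+8=12, 4+9=13
a = 8: 8+-4=4, 8+8=16, 8+9=17
a = 10: 10+-4=6, 10+8=18, 10+9=19
Collecting distinct sums: A + B = {-11, -9, 0, 1, 2, 3, 4, 6, 12, 13, 16, 17, 18, 19}
|A + B| = 14

A + B = {-11, -9, 0, 1, 2, 3, 4, 6, 12, 13, 16, 17, 18, 19}


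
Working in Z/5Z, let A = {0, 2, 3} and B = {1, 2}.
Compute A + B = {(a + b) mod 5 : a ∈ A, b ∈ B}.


Work in Z/5Z: reduce every sum a + b modulo 5.
Enumerate all 6 pairs:
a = 0: 0+1=1, 0+2=2
a = 2: 2+1=3, 2+2=4
a = 3: 3+1=4, 3+2=0
Distinct residues collected: {0, 1, 2, 3, 4}
|A + B| = 5 (out of 5 total residues).

A + B = {0, 1, 2, 3, 4}


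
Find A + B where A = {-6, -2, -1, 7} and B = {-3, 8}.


A + B = {a + b : a ∈ A, b ∈ B}.
Enumerate all |A|·|B| = 4·2 = 8 pairs (a, b) and collect distinct sums.
a = -6: -6+-3=-9, -6+8=2
a = -2: -2+-3=-5, -2+8=6
a = -1: -1+-3=-4, -1+8=7
a = 7: 7+-3=4, 7+8=15
Collecting distinct sums: A + B = {-9, -5, -4, 2, 4, 6, 7, 15}
|A + B| = 8

A + B = {-9, -5, -4, 2, 4, 6, 7, 15}


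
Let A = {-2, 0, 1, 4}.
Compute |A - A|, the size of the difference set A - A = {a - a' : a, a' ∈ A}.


A - A = {a - a' : a, a' ∈ A}; |A| = 4.
Bounds: 2|A|-1 ≤ |A - A| ≤ |A|² - |A| + 1, i.e. 7 ≤ |A - A| ≤ 13.
Note: 0 ∈ A - A always (from a - a). The set is symmetric: if d ∈ A - A then -d ∈ A - A.
Enumerate nonzero differences d = a - a' with a > a' (then include -d):
Positive differences: {1, 2, 3, 4, 6}
Full difference set: {0} ∪ (positive diffs) ∪ (negative diffs).
|A - A| = 1 + 2·5 = 11 (matches direct enumeration: 11).

|A - A| = 11


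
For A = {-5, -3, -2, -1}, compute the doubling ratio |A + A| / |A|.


|A| = 4.
Compute A + A by enumerating all 16 pairs.
A + A = {-10, -8, -7, -6, -5, -4, -3, -2}, so |A + A| = 8.
K = |A + A| / |A| = 8/4 = 2/1 ≈ 2.0000.
Reference: AP of size 4 gives K = 7/4 ≈ 1.7500; a fully generic set of size 4 gives K ≈ 2.5000.

|A| = 4, |A + A| = 8, K = 8/4 = 2/1.


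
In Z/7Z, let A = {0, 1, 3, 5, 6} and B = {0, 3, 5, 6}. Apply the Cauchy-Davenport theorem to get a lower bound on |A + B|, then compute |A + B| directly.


Cauchy-Davenport: |A + B| ≥ min(p, |A| + |B| - 1) for A, B nonempty in Z/pZ.
|A| = 5, |B| = 4, p = 7.
CD lower bound = min(7, 5 + 4 - 1) = min(7, 8) = 7.
Compute A + B mod 7 directly:
a = 0: 0+0=0, 0+3=3, 0+5=5, 0+6=6
a = 1: 1+0=1, 1+3=4, 1+5=6, 1+6=0
a = 3: 3+0=3, 3+3=6, 3+5=1, 3+6=2
a = 5: 5+0=5, 5+3=1, 5+5=3, 5+6=4
a = 6: 6+0=6, 6+3=2, 6+5=4, 6+6=5
A + B = {0, 1, 2, 3, 4, 5, 6}, so |A + B| = 7.
Verify: 7 ≥ 7? Yes ✓.

CD lower bound = 7, actual |A + B| = 7.


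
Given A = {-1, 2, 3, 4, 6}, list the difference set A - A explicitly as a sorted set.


A - A = {a - a' : a, a' ∈ A}.
Compute a - a' for each ordered pair (a, a'):
a = -1: -1--1=0, -1-2=-3, -1-3=-4, -1-4=-5, -1-6=-7
a = 2: 2--1=3, 2-2=0, 2-3=-1, 2-4=-2, 2-6=-4
a = 3: 3--1=4, 3-2=1, 3-3=0, 3-4=-1, 3-6=-3
a = 4: 4--1=5, 4-2=2, 4-3=1, 4-4=0, 4-6=-2
a = 6: 6--1=7, 6-2=4, 6-3=3, 6-4=2, 6-6=0
Collecting distinct values (and noting 0 appears from a-a):
A - A = {-7, -5, -4, -3, -2, -1, 0, 1, 2, 3, 4, 5, 7}
|A - A| = 13

A - A = {-7, -5, -4, -3, -2, -1, 0, 1, 2, 3, 4, 5, 7}


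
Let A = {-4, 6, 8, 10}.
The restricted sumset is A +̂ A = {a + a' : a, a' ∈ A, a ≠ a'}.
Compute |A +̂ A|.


Restricted sumset: A +̂ A = {a + a' : a ∈ A, a' ∈ A, a ≠ a'}.
Equivalently, take A + A and drop any sum 2a that is achievable ONLY as a + a for a ∈ A (i.e. sums representable only with equal summands).
Enumerate pairs (a, a') with a < a' (symmetric, so each unordered pair gives one sum; this covers all a ≠ a'):
  -4 + 6 = 2
  -4 + 8 = 4
  -4 + 10 = 6
  6 + 8 = 14
  6 + 10 = 16
  8 + 10 = 18
Collected distinct sums: {2, 4, 6, 14, 16, 18}
|A +̂ A| = 6
(Reference bound: |A +̂ A| ≥ 2|A| - 3 for |A| ≥ 2, with |A| = 4 giving ≥ 5.)

|A +̂ A| = 6


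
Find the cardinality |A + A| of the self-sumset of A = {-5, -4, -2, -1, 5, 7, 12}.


A + A = {a + a' : a, a' ∈ A}; |A| = 7.
General bounds: 2|A| - 1 ≤ |A + A| ≤ |A|(|A|+1)/2, i.e. 13 ≤ |A + A| ≤ 28.
Lower bound 2|A|-1 is attained iff A is an arithmetic progression.
Enumerate sums a + a' for a ≤ a' (symmetric, so this suffices):
a = -5: -5+-5=-10, -5+-4=-9, -5+-2=-7, -5+-1=-6, -5+5=0, -5+7=2, -5+12=7
a = -4: -4+-4=-8, -4+-2=-6, -4+-1=-5, -4+5=1, -4+7=3, -4+12=8
a = -2: -2+-2=-4, -2+-1=-3, -2+5=3, -2+7=5, -2+12=10
a = -1: -1+-1=-2, -1+5=4, -1+7=6, -1+12=11
a = 5: 5+5=10, 5+7=12, 5+12=17
a = 7: 7+7=14, 7+12=19
a = 12: 12+12=24
Distinct sums: {-10, -9, -8, -7, -6, -5, -4, -3, -2, 0, 1, 2, 3, 4, 5, 6, 7, 8, 10, 11, 12, 14, 17, 19, 24}
|A + A| = 25

|A + A| = 25


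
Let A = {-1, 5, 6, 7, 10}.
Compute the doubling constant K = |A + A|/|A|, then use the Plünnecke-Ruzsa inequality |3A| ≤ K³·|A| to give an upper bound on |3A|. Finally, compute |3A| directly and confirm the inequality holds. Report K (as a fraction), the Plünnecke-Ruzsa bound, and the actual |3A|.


|A| = 5.
Step 1: Compute A + A by enumerating all 25 pairs.
A + A = {-2, 4, 5, 6, 9, 10, 11, 12, 13, 14, 15, 16, 17, 20}, so |A + A| = 14.
Step 2: Doubling constant K = |A + A|/|A| = 14/5 = 14/5 ≈ 2.8000.
Step 3: Plünnecke-Ruzsa gives |3A| ≤ K³·|A| = (2.8000)³ · 5 ≈ 109.7600.
Step 4: Compute 3A = A + A + A directly by enumerating all triples (a,b,c) ∈ A³; |3A| = 25.
Step 5: Check 25 ≤ 109.7600? Yes ✓.

K = 14/5, Plünnecke-Ruzsa bound K³|A| ≈ 109.7600, |3A| = 25, inequality holds.


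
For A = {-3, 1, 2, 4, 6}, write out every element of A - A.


A - A = {a - a' : a, a' ∈ A}.
Compute a - a' for each ordered pair (a, a'):
a = -3: -3--3=0, -3-1=-4, -3-2=-5, -3-4=-7, -3-6=-9
a = 1: 1--3=4, 1-1=0, 1-2=-1, 1-4=-3, 1-6=-5
a = 2: 2--3=5, 2-1=1, 2-2=0, 2-4=-2, 2-6=-4
a = 4: 4--3=7, 4-1=3, 4-2=2, 4-4=0, 4-6=-2
a = 6: 6--3=9, 6-1=5, 6-2=4, 6-4=2, 6-6=0
Collecting distinct values (and noting 0 appears from a-a):
A - A = {-9, -7, -5, -4, -3, -2, -1, 0, 1, 2, 3, 4, 5, 7, 9}
|A - A| = 15

A - A = {-9, -7, -5, -4, -3, -2, -1, 0, 1, 2, 3, 4, 5, 7, 9}


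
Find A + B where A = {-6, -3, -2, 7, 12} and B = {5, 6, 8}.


A + B = {a + b : a ∈ A, b ∈ B}.
Enumerate all |A|·|B| = 5·3 = 15 pairs (a, b) and collect distinct sums.
a = -6: -6+5=-1, -6+6=0, -6+8=2
a = -3: -3+5=2, -3+6=3, -3+8=5
a = -2: -2+5=3, -2+6=4, -2+8=6
a = 7: 7+5=12, 7+6=13, 7+8=15
a = 12: 12+5=17, 12+6=18, 12+8=20
Collecting distinct sums: A + B = {-1, 0, 2, 3, 4, 5, 6, 12, 13, 15, 17, 18, 20}
|A + B| = 13

A + B = {-1, 0, 2, 3, 4, 5, 6, 12, 13, 15, 17, 18, 20}


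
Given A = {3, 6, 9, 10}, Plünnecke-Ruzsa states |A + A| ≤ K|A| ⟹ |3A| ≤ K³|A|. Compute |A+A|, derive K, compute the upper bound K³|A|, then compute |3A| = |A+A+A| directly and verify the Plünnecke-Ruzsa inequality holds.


|A| = 4.
Step 1: Compute A + A by enumerating all 16 pairs.
A + A = {6, 9, 12, 13, 15, 16, 18, 19, 20}, so |A + A| = 9.
Step 2: Doubling constant K = |A + A|/|A| = 9/4 = 9/4 ≈ 2.2500.
Step 3: Plünnecke-Ruzsa gives |3A| ≤ K³·|A| = (2.2500)³ · 4 ≈ 45.5625.
Step 4: Compute 3A = A + A + A directly by enumerating all triples (a,b,c) ∈ A³; |3A| = 16.
Step 5: Check 16 ≤ 45.5625? Yes ✓.

K = 9/4, Plünnecke-Ruzsa bound K³|A| ≈ 45.5625, |3A| = 16, inequality holds.


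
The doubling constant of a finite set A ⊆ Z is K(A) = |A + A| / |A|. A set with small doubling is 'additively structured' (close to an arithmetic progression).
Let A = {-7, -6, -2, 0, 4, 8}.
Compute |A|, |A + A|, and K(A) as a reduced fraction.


|A| = 6.
Compute A + A by enumerating all 36 pairs.
A + A = {-14, -13, -12, -9, -8, -7, -6, -4, -3, -2, 0, 1, 2, 4, 6, 8, 12, 16}, so |A + A| = 18.
K = |A + A| / |A| = 18/6 = 3/1 ≈ 3.0000.
Reference: AP of size 6 gives K = 11/6 ≈ 1.8333; a fully generic set of size 6 gives K ≈ 3.5000.

|A| = 6, |A + A| = 18, K = 18/6 = 3/1.
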